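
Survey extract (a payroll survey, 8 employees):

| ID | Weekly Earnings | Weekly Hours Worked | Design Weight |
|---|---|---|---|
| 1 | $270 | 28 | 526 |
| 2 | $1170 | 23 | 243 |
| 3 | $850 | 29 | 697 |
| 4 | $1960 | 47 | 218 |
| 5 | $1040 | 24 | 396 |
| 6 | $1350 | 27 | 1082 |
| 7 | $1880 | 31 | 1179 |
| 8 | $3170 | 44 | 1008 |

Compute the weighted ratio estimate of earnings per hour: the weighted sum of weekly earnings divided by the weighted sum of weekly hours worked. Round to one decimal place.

Σ wᵢ·y = 270×526 + 1170×243 + 850×697 + 1960×218 + 1040×396 + 1350×1082 + 1880×1179 + 3170×1008
  = 142020 + 284310 + 592450 + 427280 + 411840 + 1460700 + 2216520 + 3195360 = 8730480
Σ wᵢ·x = 28×526 + 23×243 + 29×697 + 47×218 + 24×396 + 27×1082 + 31×1179 + 44×1008
  = 14728 + 5589 + 20213 + 10246 + 9504 + 29214 + 36549 + 44352 = 170395
Ratio = 8730480 / 170395 = 51.236715

51.2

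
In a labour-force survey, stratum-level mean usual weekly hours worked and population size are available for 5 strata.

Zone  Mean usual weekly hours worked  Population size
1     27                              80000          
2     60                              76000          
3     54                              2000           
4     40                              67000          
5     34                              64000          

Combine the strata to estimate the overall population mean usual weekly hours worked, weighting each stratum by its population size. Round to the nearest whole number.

Σ Nₕ·x̄ₕ = 27×80000 + 60×76000 + 54×2000 + 40×67000 + 34×64000
  = 11684000
Σ Nₕ = 80000 + 76000 + 2000 + 67000 + 64000 = 289000
Overall mean = 11684000 / 289000 = 40.429066

40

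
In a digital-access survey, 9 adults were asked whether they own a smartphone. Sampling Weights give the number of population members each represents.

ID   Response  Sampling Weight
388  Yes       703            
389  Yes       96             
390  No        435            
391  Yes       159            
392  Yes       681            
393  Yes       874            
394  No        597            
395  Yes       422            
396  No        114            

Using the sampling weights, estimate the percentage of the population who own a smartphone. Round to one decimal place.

Sum of weights for 'Yes' = 703 + 96 + 159 + 681 + 874 + 422 = 2935
Total weight = 703 + 96 + 435 + 159 + 681 + 874 + 597 + 422 + 114 = 4081
Weighted proportion = 2935 / 4081 = 0.71918647 → 71.918647%

71.9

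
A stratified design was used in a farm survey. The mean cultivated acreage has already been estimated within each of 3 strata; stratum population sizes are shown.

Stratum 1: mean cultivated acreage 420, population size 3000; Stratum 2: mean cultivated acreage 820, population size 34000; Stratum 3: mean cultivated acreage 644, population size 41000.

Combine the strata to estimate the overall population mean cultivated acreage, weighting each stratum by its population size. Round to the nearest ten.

Σ Nₕ·x̄ₕ = 420×3000 + 820×34000 + 644×41000
  = 1260000 + 27880000 + 26404000 = 55544000
Σ Nₕ = 78000
Overall mean = 55544000 / 78000 = 712.10256

710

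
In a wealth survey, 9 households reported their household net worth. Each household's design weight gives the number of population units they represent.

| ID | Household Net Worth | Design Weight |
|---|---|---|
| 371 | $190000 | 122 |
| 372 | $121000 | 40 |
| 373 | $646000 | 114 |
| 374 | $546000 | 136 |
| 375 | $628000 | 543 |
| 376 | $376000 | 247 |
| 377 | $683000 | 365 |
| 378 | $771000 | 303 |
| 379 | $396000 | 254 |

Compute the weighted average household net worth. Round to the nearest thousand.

Weighted sum = 190000×122 + 121000×40 + 646000×114 + 546000×136 + 628000×543 + 376000×247 + 683000×365 + 771000×303 + 396000×254
  = 23180000 + 4840000 + 73644000 + 74256000 + 341004000 + 92872000 + 249295000 + 233613000 + 100584000 = 1193288000
Sum of weights = 2124
Weighted mean = 1193288000 / 2124 = 561811.68

562000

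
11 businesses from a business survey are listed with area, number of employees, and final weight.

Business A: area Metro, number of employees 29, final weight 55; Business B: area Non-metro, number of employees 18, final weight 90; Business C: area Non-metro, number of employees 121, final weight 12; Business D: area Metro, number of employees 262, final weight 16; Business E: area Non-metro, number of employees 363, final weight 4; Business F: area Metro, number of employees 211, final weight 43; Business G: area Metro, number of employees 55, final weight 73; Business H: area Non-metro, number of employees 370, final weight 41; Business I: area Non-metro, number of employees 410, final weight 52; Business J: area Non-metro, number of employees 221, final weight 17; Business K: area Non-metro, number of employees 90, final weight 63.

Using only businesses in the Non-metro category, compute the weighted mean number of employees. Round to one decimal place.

180.8

Non-metro rows: B, C, E, H, I, J, K
Weighted sum = 18×90 + 121×12 + 363×4 + 370×41 + 410×52 + 221×17 + 90×63
  = 50441
Sum of weights = 90 + 12 + 4 + 41 + 52 + 17 + 63 = 279
Weighted mean = 50441 / 279 = 180.79211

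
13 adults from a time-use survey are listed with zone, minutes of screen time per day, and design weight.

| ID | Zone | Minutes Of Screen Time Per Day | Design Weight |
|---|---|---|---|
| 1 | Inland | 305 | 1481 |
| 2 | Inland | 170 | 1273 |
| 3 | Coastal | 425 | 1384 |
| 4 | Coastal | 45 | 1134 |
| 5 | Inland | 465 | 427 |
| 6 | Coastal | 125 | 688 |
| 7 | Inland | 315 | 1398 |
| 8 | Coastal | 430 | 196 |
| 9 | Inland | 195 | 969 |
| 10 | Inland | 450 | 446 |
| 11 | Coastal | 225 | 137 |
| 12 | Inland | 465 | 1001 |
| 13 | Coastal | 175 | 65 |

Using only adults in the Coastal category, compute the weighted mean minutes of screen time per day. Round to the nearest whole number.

236

Coastal rows: 3, 4, 6, 8, 11, 13
Weighted sum = 425×1384 + 45×1134 + 125×688 + 430×196 + 225×137 + 175×65
  = 588200 + 51030 + 86000 + 84280 + 30825 + 11375 = 851710
Sum of weights = 1384 + 1134 + 688 + 196 + 137 + 65 = 3604
Weighted mean = 851710 / 3604 = 236.32353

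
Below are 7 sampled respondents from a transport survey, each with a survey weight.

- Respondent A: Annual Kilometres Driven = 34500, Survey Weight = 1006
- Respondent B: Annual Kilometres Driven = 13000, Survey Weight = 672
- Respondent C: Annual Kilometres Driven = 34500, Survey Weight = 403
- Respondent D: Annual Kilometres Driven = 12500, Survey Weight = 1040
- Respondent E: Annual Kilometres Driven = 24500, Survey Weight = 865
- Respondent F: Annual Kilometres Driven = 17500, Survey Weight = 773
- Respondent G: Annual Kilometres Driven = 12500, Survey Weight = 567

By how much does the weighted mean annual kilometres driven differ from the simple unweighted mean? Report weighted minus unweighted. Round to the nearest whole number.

-228

Unweighted sum = 149000
Unweighted mean = 149000 / 7 = 21285.714
Weighted sum = 34500×1006 + 13000×672 + 34500×403 + 12500×1040 + 24500×865 + 17500×773 + 12500×567
  = 112154000
Sum of weights = 1006 + 672 + 403 + 1040 + 865 + 773 + 567 = 5326
Weighted mean = 112154000 / 5326 = 21057.83
Difference (weighted minus unweighted) = -227.88477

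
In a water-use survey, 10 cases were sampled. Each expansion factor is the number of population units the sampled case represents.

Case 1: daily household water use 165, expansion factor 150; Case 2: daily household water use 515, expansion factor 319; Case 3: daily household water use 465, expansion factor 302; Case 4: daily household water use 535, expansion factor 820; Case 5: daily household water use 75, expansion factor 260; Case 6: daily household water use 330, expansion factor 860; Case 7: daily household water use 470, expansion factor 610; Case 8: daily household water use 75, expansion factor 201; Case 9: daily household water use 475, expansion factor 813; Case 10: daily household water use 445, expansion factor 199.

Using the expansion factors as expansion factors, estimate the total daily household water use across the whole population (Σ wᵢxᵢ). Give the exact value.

Weighted total = 165×150 + 515×319 + 465×302 + 535×820 + 75×260 + 330×860 + 470×610 + 75×201 + 475×813 + 445×199
  = 24750 + 164285 + 140430 + 438700 + 19500 + 283800 + 286700 + 15075 + 386175 + 88555 = 1847970

1847970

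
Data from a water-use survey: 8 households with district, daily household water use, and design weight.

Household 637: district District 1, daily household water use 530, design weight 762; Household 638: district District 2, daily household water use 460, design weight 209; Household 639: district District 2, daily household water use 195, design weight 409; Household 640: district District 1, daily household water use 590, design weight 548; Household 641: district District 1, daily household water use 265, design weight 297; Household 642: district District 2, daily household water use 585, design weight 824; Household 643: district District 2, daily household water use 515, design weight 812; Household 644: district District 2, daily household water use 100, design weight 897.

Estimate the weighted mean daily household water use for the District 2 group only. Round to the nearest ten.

District 2 rows: 638, 639, 642, 643, 644
Weighted sum = 460×209 + 195×409 + 585×824 + 515×812 + 100×897
  = 96140 + 79755 + 482040 + 418180 + 89700 = 1165815
Sum of weights = 3151
Weighted mean = 1165815 / 3151 = 369.98255

370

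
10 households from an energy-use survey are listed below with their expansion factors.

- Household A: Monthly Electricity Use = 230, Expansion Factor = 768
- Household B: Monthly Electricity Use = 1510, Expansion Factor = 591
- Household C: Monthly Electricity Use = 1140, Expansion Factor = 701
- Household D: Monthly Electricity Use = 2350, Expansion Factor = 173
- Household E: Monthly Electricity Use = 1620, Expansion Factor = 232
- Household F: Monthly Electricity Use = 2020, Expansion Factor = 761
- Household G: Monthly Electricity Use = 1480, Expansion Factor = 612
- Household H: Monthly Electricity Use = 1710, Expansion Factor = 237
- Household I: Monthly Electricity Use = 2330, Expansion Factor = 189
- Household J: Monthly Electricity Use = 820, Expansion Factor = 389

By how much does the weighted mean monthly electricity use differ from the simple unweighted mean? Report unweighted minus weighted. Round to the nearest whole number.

176

Unweighted sum = 230 + 1510 + 1140 + 2350 + 1620 + 2020 + 1480 + 1710 + 2330 + 820 = 15210
Unweighted mean = 15210 / 10 = 1521
Weighted sum = 230×768 + 1510×591 + 1140×701 + 2350×173 + 1620×232 + 2020×761 + 1480×612 + 1710×237 + 2330×189 + 820×389
  = 176640 + 892410 + 799140 + 406550 + 375840 + 1537220 + 905760 + 405270 + 440370 + 318980 = 6258180
Sum of weights = 4653
Weighted mean = 6258180 / 4653 = 1344.9774
Difference (unweighted minus weighted) = 176.02257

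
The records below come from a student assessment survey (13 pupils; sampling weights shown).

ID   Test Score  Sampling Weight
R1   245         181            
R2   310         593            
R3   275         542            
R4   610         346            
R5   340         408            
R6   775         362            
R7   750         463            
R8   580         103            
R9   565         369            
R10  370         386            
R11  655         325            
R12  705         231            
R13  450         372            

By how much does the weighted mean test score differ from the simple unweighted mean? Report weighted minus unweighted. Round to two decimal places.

-16.73

Unweighted sum = 6630
Unweighted mean = 6630 / 13 = 510
Weighted sum = 2308980
Sum of weights = 4681
Weighted mean = 2308980 / 4681 = 493.2664
Difference (weighted minus unweighted) = -16.733604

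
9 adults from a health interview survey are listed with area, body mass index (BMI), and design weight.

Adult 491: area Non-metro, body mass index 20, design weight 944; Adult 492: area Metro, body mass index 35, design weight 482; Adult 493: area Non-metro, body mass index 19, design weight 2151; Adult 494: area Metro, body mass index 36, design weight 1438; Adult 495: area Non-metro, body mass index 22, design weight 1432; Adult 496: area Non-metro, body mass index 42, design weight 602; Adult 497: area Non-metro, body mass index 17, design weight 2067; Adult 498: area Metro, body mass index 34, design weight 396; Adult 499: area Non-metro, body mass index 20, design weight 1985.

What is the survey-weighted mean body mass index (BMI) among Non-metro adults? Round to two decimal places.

Non-metro rows: 491, 493, 495, 496, 497, 499
Weighted sum = 20×944 + 19×2151 + 22×1432 + 42×602 + 17×2067 + 20×1985
  = 18880 + 40869 + 31504 + 25284 + 35139 + 39700 = 191376
Sum of weights = 944 + 2151 + 1432 + 602 + 2067 + 1985 = 9181
Weighted mean = 191376 / 9181 = 20.844788

20.84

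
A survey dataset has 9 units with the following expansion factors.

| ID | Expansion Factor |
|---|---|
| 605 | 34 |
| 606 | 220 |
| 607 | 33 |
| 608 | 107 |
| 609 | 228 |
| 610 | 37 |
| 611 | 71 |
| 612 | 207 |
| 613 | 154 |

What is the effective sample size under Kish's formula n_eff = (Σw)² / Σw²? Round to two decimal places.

6.36

Σ wᵢ = 34 + 220 + 33 + 107 + 228 + 37 + 71 + 207 + 154 = 1091
Σ wᵢ² = 1156 + 48400 + 1089 + 11449 + 51984 + 1369 + 5041 + 42849 + 23716 = 187053
n_eff = 1091² / 187053 = 1190281 / 187053 = 6.3633355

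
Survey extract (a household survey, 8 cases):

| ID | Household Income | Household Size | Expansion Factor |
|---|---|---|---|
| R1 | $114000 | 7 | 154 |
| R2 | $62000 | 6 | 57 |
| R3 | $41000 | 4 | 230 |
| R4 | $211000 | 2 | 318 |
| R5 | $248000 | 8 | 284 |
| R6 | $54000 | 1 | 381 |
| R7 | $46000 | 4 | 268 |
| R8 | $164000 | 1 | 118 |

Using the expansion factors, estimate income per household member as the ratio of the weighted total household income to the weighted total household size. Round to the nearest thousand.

Σ wᵢ·y = 114000×154 + 62000×57 + 41000×230 + 211000×318 + 248000×284 + 54000×381 + 46000×268 + 164000×118
  = 220304000
Σ wᵢ·x = 7×154 + 6×57 + 4×230 + 2×318 + 8×284 + 1×381 + 4×268 + 1×118
  = 1078 + 342 + 920 + 636 + 2272 + 381 + 1072 + 118 = 6819
Ratio = 220304000 / 6819 = 32307.376

32000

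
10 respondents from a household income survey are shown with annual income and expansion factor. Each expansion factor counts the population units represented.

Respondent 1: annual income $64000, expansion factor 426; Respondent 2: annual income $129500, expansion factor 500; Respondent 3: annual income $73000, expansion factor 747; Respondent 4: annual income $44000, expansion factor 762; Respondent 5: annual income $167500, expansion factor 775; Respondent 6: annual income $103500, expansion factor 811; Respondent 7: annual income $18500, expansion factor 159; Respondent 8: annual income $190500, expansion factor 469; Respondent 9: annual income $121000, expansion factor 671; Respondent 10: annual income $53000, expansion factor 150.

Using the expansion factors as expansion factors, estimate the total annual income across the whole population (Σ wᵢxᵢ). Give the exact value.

575251000

Weighted total = 64000×426 + 129500×500 + 73000×747 + 44000×762 + 167500×775 + 103500×811 + 18500×159 + 190500×469 + 121000×671 + 53000×150
  = 575251000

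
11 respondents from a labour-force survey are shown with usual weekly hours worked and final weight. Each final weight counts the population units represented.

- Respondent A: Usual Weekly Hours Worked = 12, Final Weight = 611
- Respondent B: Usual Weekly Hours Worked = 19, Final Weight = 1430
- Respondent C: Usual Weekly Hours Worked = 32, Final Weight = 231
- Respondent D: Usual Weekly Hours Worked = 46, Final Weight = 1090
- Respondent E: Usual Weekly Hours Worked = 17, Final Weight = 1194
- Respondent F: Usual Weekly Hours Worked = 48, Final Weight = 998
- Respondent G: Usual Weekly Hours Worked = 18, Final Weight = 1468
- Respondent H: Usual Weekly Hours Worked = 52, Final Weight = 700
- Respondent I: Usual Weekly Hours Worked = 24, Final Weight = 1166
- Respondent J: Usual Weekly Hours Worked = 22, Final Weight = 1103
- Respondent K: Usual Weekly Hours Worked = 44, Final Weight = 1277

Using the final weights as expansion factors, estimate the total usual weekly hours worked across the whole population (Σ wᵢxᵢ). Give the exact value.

331498

Weighted total = 12×611 + 19×1430 + 32×231 + 46×1090 + 17×1194 + 48×998 + 18×1468 + 52×700 + 24×1166 + 22×1103 + 44×1277
  = 331498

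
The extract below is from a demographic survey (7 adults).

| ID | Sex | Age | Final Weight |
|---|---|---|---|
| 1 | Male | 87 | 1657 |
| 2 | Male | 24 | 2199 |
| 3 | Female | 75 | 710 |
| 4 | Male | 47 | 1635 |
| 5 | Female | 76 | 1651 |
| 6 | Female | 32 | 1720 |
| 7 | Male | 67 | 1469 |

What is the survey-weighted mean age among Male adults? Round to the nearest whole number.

53

Male rows: 1, 2, 4, 7
Weighted sum = 87×1657 + 24×2199 + 47×1635 + 67×1469
  = 372203
Sum of weights = 1657 + 2199 + 1635 + 1469 = 6960
Weighted mean = 372203 / 6960 = 53.477443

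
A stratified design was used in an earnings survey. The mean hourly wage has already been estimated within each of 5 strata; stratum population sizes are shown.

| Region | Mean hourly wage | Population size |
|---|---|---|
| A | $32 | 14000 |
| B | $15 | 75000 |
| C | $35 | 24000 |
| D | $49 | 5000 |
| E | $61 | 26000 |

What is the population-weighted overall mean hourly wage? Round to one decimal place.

29.5

Σ Nₕ·x̄ₕ = 32×14000 + 15×75000 + 35×24000 + 49×5000 + 61×26000
  = 448000 + 1125000 + 840000 + 245000 + 1586000 = 4244000
Σ Nₕ = 14000 + 75000 + 24000 + 5000 + 26000 = 144000
Overall mean = 4244000 / 144000 = 29.472222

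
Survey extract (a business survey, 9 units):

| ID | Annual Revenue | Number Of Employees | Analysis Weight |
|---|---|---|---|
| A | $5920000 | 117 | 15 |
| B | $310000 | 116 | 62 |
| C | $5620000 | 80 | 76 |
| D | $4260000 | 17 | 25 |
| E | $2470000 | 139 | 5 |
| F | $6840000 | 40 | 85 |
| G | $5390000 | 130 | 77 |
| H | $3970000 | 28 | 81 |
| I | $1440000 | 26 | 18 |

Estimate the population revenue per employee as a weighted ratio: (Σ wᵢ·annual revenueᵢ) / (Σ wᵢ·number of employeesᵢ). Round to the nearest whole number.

61868

Σ wᵢ·y = 5920000×15 + 310000×62 + 5620000×76 + 4260000×25 + 2470000×5 + 6840000×85 + 5390000×77 + 3970000×81 + 1440000×18
  = 1997910000
Σ wᵢ·x = 117×15 + 116×62 + 80×76 + 17×25 + 139×5 + 40×85 + 130×77 + 28×81 + 26×18
  = 1755 + 7192 + 6080 + 425 + 695 + 3400 + 10010 + 2268 + 468 = 32293
Ratio = 1997910000 / 32293 = 61868.207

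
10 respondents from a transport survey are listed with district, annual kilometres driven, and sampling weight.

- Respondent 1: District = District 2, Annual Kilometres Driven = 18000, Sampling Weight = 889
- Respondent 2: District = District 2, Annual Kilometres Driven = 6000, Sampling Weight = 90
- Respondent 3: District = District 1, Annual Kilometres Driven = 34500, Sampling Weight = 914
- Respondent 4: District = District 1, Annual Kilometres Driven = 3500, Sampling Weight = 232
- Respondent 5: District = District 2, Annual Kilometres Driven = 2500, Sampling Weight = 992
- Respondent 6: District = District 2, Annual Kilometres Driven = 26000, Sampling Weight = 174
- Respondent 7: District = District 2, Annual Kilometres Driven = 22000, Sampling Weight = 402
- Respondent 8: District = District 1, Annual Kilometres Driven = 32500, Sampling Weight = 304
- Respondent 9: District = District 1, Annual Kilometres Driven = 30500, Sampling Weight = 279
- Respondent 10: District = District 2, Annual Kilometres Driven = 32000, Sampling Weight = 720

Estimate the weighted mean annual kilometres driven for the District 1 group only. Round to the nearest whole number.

District 1 rows: 3, 4, 8, 9
Weighted sum = 34500×914 + 3500×232 + 32500×304 + 30500×279
  = 50734500
Sum of weights = 1729
Weighted mean = 50734500 / 1729 = 29343.262

29343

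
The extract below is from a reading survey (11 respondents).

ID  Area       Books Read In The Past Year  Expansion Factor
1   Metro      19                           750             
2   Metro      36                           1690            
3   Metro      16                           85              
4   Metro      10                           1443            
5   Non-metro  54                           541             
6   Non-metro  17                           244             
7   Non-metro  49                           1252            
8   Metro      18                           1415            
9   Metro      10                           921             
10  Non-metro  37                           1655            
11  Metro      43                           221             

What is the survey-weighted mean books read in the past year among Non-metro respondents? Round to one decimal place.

42.2

Non-metro rows: 5, 6, 7, 10
Weighted sum = 54×541 + 17×244 + 49×1252 + 37×1655
  = 29214 + 4148 + 61348 + 61235 = 155945
Sum of weights = 3692
Weighted mean = 155945 / 3692 = 42.238624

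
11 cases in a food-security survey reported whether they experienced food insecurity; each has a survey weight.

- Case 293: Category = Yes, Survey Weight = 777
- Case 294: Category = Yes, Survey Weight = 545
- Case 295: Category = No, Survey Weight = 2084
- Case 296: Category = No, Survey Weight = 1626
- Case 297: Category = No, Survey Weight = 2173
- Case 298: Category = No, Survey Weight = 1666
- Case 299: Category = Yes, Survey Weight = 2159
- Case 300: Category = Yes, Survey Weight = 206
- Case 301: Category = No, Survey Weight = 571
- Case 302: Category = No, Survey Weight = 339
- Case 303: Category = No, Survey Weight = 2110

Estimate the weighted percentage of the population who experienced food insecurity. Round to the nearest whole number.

Sum of weights for 'Yes' = 777 + 545 + 2159 + 206 = 3687
Total weight = 777 + 545 + 2084 + 1626 + 2173 + 1666 + 2159 + 206 + 571 + 339 + 2110 = 14256
Weighted proportion = 3687 / 14256 = 0.25862795 → 25.862795%

26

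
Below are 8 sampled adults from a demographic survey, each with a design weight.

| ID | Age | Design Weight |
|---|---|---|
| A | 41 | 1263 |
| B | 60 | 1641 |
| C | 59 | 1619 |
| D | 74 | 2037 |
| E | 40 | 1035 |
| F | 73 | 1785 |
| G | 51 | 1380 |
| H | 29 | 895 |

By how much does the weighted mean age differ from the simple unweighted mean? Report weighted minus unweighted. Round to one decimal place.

Unweighted sum = 41 + 60 + 59 + 74 + 40 + 73 + 51 + 29 = 427
Unweighted mean = 427 / 8 = 53.375
Weighted sum = 41×1263 + 60×1641 + 59×1619 + 74×2037 + 40×1035 + 73×1785 + 51×1380 + 29×895
  = 51783 + 98460 + 95521 + 150738 + 41400 + 130305 + 70380 + 25955 = 664542
Sum of weights = 1263 + 1641 + 1619 + 2037 + 1035 + 1785 + 1380 + 895 = 11655
Weighted mean = 664542 / 11655 = 57.017761
Difference (weighted minus unweighted) = 3.6427606

3.6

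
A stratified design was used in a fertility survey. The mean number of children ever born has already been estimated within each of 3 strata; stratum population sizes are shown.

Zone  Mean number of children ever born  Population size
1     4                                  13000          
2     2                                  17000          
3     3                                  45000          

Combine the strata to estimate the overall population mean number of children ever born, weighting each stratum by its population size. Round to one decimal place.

Σ Nₕ·x̄ₕ = 4×13000 + 2×17000 + 3×45000
  = 52000 + 34000 + 135000 = 221000
Σ Nₕ = 75000
Overall mean = 221000 / 75000 = 2.9466667

2.9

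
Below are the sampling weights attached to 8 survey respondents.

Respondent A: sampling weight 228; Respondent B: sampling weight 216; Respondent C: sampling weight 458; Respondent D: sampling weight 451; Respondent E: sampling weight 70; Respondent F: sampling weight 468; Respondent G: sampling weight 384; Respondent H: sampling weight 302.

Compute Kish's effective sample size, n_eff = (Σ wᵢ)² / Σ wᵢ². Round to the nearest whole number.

Σ wᵢ = 228 + 216 + 458 + 451 + 70 + 468 + 384 + 302 = 2577
Σ wᵢ² = 51984 + 46656 + 209764 + 203401 + 4900 + 219024 + 147456 + 91204 = 974389
n_eff = 2577² / 974389 = 6640929 / 974389 = 6.8154803

7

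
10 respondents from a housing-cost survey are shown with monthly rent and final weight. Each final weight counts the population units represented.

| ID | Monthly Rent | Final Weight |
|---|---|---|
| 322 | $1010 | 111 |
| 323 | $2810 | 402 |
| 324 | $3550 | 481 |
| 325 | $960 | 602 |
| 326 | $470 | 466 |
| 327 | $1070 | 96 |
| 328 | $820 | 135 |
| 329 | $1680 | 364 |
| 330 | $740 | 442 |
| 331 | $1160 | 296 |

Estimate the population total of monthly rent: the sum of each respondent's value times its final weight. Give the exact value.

Weighted total = 1010×111 + 2810×402 + 3550×481 + 960×602 + 470×466 + 1070×96 + 820×135 + 1680×364 + 740×442 + 1160×296
  = 112110 + 1129620 + 1707550 + 577920 + 219020 + 102720 + 110700 + 611520 + 327080 + 343360 = 5241600

5241600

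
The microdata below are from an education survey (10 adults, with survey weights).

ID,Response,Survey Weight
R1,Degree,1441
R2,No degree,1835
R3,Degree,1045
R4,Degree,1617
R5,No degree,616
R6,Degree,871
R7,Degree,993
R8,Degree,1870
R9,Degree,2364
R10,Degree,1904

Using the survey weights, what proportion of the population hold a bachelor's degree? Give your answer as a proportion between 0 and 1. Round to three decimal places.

Sum of weights for 'Degree' = 1441 + 1045 + 1617 + 871 + 993 + 1870 + 2364 + 1904 = 12105
Total weight = 1441 + 1835 + 1045 + 1617 + 616 + 871 + 993 + 1870 + 2364 + 1904 = 14556
Weighted proportion = 12105 / 14556 = 0.83161583

0.832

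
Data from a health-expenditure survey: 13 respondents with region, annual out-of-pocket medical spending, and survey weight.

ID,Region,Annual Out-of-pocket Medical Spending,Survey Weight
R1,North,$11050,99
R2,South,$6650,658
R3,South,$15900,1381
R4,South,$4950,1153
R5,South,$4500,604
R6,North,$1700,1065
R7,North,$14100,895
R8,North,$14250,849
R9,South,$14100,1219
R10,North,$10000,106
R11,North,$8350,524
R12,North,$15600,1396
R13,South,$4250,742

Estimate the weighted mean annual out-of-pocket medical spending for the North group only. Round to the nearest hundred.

North rows: R1, R6, R7, R8, R10, R11, R12
Weighted sum = 11050×99 + 1700×1065 + 14100×895 + 14250×849 + 10000×106 + 8350×524 + 15600×1396
  = 1093950 + 1810500 + 12619500 + 12098250 + 1060000 + 4375400 + 21777600 = 54835200
Sum of weights = 99 + 1065 + 895 + 849 + 106 + 524 + 1396 = 4934
Weighted mean = 54835200 / 4934 = 11113.741

11100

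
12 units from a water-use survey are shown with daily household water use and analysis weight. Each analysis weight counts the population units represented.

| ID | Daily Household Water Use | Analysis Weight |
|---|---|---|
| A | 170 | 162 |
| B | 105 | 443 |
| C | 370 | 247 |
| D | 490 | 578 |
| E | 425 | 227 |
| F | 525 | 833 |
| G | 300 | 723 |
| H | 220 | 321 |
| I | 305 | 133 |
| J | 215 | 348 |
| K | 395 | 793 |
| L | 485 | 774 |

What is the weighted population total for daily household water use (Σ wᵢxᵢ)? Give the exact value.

Weighted total = 2073995

2073995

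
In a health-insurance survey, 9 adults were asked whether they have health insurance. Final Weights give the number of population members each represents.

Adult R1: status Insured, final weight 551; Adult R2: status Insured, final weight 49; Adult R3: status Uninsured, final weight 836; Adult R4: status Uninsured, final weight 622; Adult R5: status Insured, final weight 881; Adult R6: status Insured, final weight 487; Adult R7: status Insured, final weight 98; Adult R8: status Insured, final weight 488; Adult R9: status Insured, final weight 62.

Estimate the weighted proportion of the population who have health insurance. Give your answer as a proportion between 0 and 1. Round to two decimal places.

Sum of weights for 'Insured' = 551 + 49 + 881 + 487 + 98 + 488 + 62 = 2616
Total weight = 551 + 49 + 836 + 622 + 881 + 487 + 98 + 488 + 62 = 4074
Weighted proportion = 2616 / 4074 = 0.64212077

0.64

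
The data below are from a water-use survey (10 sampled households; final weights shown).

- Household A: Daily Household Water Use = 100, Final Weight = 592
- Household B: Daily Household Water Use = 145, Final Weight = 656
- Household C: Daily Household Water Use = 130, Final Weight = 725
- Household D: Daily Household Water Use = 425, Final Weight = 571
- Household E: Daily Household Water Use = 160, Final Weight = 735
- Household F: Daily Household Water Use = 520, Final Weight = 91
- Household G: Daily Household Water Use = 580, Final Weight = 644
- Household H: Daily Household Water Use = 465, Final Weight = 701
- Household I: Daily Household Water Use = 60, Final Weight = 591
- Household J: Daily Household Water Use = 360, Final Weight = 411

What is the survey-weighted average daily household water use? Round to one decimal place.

Weighted sum = 100×592 + 145×656 + 130×725 + 425×571 + 160×735 + 520×91 + 580×644 + 465×701 + 60×591 + 360×411
  = 59200 + 95120 + 94250 + 242675 + 117600 + 47320 + 373520 + 325965 + 35460 + 147960 = 1539070
Sum of weights = 592 + 656 + 725 + 571 + 735 + 91 + 644 + 701 + 591 + 411 = 5717
Weighted mean = 1539070 / 5717 = 269.20938

269.2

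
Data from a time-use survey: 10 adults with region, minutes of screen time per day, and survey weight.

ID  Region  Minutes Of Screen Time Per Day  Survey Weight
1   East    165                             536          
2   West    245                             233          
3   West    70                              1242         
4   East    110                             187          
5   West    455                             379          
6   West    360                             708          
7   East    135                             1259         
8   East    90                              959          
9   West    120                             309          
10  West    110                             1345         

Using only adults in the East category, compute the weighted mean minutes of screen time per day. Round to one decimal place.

East rows: 1, 4, 7, 8
Weighted sum = 365285
Sum of weights = 536 + 187 + 1259 + 959 = 2941
Weighted mean = 365285 / 2941 = 124.20435

124.2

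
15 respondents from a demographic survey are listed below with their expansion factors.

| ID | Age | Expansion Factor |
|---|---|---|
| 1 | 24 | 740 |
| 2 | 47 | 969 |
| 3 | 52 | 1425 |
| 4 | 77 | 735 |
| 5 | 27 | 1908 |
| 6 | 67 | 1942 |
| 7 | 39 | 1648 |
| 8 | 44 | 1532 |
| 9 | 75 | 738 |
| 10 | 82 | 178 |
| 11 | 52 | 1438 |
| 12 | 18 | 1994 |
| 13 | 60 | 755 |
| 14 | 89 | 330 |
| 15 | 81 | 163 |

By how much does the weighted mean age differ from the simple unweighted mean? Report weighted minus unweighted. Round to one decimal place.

Unweighted sum = 834
Unweighted mean = 834 / 15 = 55.6
Weighted sum = 775795
Sum of weights = 16495
Weighted mean = 775795 / 16495 = 47.032131
Difference (weighted minus unweighted) = -8.5678691

-8.6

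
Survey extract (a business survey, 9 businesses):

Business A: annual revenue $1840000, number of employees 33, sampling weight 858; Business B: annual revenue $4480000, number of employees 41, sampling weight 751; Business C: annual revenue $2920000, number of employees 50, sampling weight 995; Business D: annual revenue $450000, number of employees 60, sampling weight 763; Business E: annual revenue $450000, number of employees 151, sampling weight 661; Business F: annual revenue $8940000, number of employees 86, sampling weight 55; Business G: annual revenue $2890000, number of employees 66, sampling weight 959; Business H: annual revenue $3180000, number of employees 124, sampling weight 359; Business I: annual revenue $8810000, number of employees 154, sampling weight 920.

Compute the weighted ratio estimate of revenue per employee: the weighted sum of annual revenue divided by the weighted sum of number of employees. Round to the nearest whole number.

41283

Σ wᵢ·y = 1840000×858 + 4480000×751 + 2920000×995 + 450000×763 + 450000×661 + 8940000×55 + 2890000×959 + 3180000×359 + 8810000×920
  = 1578720000 + 3364480000 + 2905400000 + 343350000 + 297450000 + 491700000 + 2771510000 + 1141620000 + 8105200000 = 20999430000
Σ wᵢ·x = 33×858 + 41×751 + 50×995 + 60×763 + 151×661 + 86×55 + 66×959 + 124×359 + 154×920
  = 28314 + 30791 + 49750 + 45780 + 99811 + 4730 + 63294 + 44516 + 141680 = 508666
Ratio = 20999430000 / 508666 = 41283.337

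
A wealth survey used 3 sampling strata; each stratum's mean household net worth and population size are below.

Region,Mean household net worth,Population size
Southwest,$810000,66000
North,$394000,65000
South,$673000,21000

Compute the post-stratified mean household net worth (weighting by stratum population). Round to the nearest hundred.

613200

Σ Nₕ·x̄ₕ = 93203000000
Σ Nₕ = 66000 + 65000 + 21000 = 152000
Overall mean = 93203000000 / 152000 = 613177.63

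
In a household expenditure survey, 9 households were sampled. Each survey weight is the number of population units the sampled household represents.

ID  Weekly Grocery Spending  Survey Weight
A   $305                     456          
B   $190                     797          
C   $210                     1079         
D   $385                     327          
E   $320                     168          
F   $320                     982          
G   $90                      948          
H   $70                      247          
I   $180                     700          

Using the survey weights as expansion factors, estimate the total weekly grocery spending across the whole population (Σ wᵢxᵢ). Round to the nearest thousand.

1240000

Weighted total = 305×456 + 190×797 + 210×1079 + 385×327 + 320×168 + 320×982 + 90×948 + 70×247 + 180×700
  = 1239605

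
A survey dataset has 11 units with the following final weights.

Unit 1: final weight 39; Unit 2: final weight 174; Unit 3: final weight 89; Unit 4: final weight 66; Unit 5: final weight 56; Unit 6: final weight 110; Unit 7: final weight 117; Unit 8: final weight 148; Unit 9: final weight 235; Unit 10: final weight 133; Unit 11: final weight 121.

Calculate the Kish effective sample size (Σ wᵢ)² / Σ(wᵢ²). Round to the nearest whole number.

Σ wᵢ = 39 + 174 + 89 + 66 + 56 + 110 + 117 + 148 + 235 + 133 + 121 = 1288
Σ wᵢ² = 182458
n_eff = 1288² / 182458 = 1658944 / 182458 = 9.0921966

9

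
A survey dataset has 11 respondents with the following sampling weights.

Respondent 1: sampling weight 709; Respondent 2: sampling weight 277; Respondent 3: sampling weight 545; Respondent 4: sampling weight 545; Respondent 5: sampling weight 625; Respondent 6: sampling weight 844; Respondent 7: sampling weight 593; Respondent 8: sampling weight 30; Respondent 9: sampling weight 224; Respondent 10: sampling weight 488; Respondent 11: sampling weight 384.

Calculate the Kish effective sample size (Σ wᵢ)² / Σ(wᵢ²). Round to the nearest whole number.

9

Σ wᵢ = 709 + 277 + 545 + 545 + 625 + 844 + 593 + 30 + 224 + 488 + 384 = 5264
Σ wᵢ² = 3064746
n_eff = 5264² / 3064746 = 27709696 / 3064746 = 9.0414331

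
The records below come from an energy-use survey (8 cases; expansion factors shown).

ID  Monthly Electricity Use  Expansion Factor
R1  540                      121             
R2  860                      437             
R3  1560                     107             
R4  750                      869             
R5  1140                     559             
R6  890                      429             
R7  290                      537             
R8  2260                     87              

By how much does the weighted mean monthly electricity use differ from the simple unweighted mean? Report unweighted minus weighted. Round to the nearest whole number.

200

Unweighted sum = 540 + 860 + 1560 + 750 + 1140 + 890 + 290 + 2260 = 8290
Unweighted mean = 8290 / 8 = 1036.25
Weighted sum = 540×121 + 860×437 + 1560×107 + 750×869 + 1140×559 + 890×429 + 290×537 + 2260×87
  = 2631250
Sum of weights = 3146
Weighted mean = 2631250 / 3146 = 836.37953
Difference (unweighted minus weighted) = 199.87047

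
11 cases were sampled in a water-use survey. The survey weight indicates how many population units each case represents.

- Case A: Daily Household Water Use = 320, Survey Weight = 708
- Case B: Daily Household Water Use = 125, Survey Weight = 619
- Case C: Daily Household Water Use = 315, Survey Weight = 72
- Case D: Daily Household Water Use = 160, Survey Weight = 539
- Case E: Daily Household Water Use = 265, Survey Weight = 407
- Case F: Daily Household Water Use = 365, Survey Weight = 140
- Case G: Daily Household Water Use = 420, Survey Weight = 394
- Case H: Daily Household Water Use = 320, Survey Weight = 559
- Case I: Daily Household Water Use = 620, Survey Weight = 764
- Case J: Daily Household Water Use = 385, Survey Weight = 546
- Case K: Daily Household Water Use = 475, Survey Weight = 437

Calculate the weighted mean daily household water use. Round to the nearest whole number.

Weighted sum = 320×708 + 125×619 + 315×72 + 160×539 + 265×407 + 365×140 + 420×394 + 320×559 + 620×764 + 385×546 + 475×437
  = 1807635
Sum of weights = 708 + 619 + 72 + 539 + 407 + 140 + 394 + 559 + 764 + 546 + 437 = 5185
Weighted mean = 1807635 / 5185 = 348.62777

349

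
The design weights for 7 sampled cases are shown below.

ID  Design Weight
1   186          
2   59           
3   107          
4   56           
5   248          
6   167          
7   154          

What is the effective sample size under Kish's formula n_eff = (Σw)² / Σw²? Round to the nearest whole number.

Σ wᵢ = 186 + 59 + 107 + 56 + 248 + 167 + 154 = 977
Σ wᵢ² = 34596 + 3481 + 11449 + 3136 + 61504 + 27889 + 23716 = 165771
n_eff = 977² / 165771 = 954529 / 165771 = 5.7581181

6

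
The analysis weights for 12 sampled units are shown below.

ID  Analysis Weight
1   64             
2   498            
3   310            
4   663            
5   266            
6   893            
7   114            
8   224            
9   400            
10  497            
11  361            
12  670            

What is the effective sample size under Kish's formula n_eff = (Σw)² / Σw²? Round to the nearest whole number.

Σ wᵢ = 4960
Σ wᵢ² = 2705376
n_eff = 4960² / 2705376 = 24601600 / 2705376 = 9.0935973

9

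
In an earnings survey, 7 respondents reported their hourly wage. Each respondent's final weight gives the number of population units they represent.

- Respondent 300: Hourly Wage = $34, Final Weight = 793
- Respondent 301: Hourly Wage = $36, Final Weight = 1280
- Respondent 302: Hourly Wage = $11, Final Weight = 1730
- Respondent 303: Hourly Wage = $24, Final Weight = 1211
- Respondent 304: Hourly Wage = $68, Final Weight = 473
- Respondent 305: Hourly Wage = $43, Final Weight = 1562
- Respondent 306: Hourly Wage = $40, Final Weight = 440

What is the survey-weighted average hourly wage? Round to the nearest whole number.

Weighted sum = 34×793 + 36×1280 + 11×1730 + 24×1211 + 68×473 + 43×1562 + 40×440
  = 26962 + 46080 + 19030 + 29064 + 32164 + 67166 + 17600 = 238066
Sum of weights = 793 + 1280 + 1730 + 1211 + 473 + 1562 + 440 = 7489
Weighted mean = 238066 / 7489 = 31.788757

32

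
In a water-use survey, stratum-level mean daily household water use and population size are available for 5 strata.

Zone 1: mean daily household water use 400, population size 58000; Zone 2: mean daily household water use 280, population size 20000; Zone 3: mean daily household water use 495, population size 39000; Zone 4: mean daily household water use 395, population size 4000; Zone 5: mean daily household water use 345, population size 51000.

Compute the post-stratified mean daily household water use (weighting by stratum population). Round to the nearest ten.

390

Σ Nₕ·x̄ₕ = 400×58000 + 280×20000 + 495×39000 + 395×4000 + 345×51000
  = 23200000 + 5600000 + 19305000 + 1580000 + 17595000 = 67280000
Σ Nₕ = 58000 + 20000 + 39000 + 4000 + 51000 = 172000
Overall mean = 67280000 / 172000 = 391.16279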